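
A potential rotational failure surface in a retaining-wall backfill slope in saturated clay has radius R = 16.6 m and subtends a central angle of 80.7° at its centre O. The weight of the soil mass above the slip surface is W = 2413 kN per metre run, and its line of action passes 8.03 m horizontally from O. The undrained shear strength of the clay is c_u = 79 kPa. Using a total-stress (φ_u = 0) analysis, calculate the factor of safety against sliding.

Taking moments about the centre O, the resisting moment is provided by the undrained shear strength acting along the arc:
Arc length L_a = R·θ = 16.6·(80.7°·π/180) = 16.6·1.4085 = 23.38 m
M_R = c_u·L_a·R = 79·23.38·16.6 = 30661.6 kN·m/m
M_D = W·d = 2413·8.03 = 19376.4 kN·m/m
FS = M_R / M_D = 30661.6 / 19376.4 = 1.582

FS = 1.58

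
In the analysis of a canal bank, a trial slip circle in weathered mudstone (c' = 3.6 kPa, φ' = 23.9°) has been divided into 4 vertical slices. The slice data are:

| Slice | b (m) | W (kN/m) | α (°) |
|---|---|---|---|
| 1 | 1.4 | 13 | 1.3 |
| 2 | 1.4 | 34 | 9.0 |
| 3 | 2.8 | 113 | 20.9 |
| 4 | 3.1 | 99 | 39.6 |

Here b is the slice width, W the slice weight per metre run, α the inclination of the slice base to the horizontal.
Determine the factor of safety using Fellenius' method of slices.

Ordinary method of slices: FS = Σ[c'·Δl_i + (W_i cosα_i)·tanφ'] / Σ W_i sinα_i, with Δl_i = b_i / cosα_i.
Slice 1: Δl = 1.4/cos1.3° = 1.400 m; N'_1 = 13·cos1.3° = 13.0; c'Δl = 5.04; W sinα = 0.3
Slice 2: Δl = 1.4/cos9.0° = 1.417 m; N'_2 = 34·cos9.0° = 33.6; c'Δl = 5.10; W sinα = 5.3
Slice 3: Δl = 2.8/cos20.9° = 2.997 m; N'_3 = 113·cos20.9° = 105.6; c'Δl = 10.79; W sinα = 40.3
Slice 4: Δl = 3.1/cos39.6° = 4.023 m; N'_4 = 99·cos39.6° = 76.3; c'Δl = 14.48; W sinα = 63.1
Σc'Δl = 35.4 kN/m; ΣN' = 228.4 kN/m; ΣW sinα = 109.0 kN/m
Resisting = 35.4 + 228.4·tan23.9° = 35.4 + 101.2 = 136.6 kN/m
FS = 136.6 / 109.0 = 1.253

FS = 1.25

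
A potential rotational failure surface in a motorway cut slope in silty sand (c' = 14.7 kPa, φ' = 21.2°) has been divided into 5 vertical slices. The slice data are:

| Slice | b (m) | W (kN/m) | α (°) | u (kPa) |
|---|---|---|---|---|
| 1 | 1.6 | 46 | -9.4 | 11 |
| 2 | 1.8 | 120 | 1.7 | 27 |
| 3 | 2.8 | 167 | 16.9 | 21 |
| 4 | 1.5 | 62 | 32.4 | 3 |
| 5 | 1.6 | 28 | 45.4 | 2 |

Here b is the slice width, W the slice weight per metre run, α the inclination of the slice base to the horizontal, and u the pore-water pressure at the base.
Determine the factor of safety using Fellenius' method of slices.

FS = 2.59

Ordinary method of slices: FS = Σ[c'·Δl_i + (W_i cosα_i − u_i·Δl_i)·tanφ'] / Σ W_i sinα_i, with Δl_i = b_i / cosα_i.
Slice 1: Δl = 1.6/cos(-9.4°) = 1.622 m; N'_1 = 46·cos(-9.4°) − 11·1.622 = 27.5; c'Δl = 23.84; W sinα = -7.5
Slice 2: Δl = 1.8/cos1.7° = 1.801 m; N'_2 = 120·cos1.7° − 27·1.801 = 71.3; c'Δl = 26.47; W sinα = 3.6
Slice 3: Δl = 2.8/cos16.9° = 2.926 m; N'_3 = 167·cos16.9° − 21·2.926 = 98.3; c'Δl = 43.02; W sinα = 48.5
Slice 4: Δl = 1.5/cos32.4° = 1.777 m; N'_4 = 62·cos32.4° − 3·1.777 = 47.0; c'Δl = 26.12; W sinα = 33.2
Slice 5: Δl = 1.6/cos45.4° = 2.279 m; N'_5 = 28·cos45.4° − 2·2.279 = 15.1; c'Δl = 33.50; W sinα = 19.9
Σc'Δl = 152.9 kN/m; ΣN' = 259.3 kN/m; ΣW sinα = 97.8 kN/m
Resisting = 152.9 + 259.3·tan21.2° = 152.9 + 100.6 = 253.5 kN/m
FS = 253.5 / 97.8 = 2.594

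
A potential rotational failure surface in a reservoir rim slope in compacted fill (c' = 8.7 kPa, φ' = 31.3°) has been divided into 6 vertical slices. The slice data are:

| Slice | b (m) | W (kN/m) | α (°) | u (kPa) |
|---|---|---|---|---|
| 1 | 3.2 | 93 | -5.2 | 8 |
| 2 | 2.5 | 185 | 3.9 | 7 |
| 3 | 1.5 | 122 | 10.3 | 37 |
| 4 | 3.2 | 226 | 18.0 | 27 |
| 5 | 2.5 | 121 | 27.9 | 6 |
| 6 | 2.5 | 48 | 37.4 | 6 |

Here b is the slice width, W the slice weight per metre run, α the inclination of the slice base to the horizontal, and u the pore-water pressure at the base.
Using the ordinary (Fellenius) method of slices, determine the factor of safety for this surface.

FS = 2.57

Ordinary method of slices: FS = Σ[c'·Δl_i + (W_i cosα_i − u_i·Δl_i)·tanφ'] / Σ W_i sinα_i, with Δl_i = b_i / cosα_i.
Slice 1: Δl = 3.2/cos(-5.2°) = 3.213 m; N'_1 = 93·cos(-5.2°) − 8·3.213 = 66.9; c'Δl = 27.96; W sinα = -8.4
Slice 2: Δl = 2.5/cos3.9° = 2.506 m; N'_2 = 185·cos3.9° − 7·2.506 = 167.0; c'Δl = 21.80; W sinα = 12.6
Slice 3: Δl = 1.5/cos10.3° = 1.525 m; N'_3 = 122·cos10.3° − 37·1.525 = 63.6; c'Δl = 13.26; W sinα = 21.8
Slice 4: Δl = 3.2/cos18.0° = 3.365 m; N'_4 = 226·cos18.0° − 27·3.365 = 124.1; c'Δl = 29.27; W sinα = 69.8
Slice 5: Δl = 2.5/cos27.9° = 2.829 m; N'_5 = 121·cos27.9° − 6·2.829 = 90.0; c'Δl = 24.61; W sinα = 56.6
Slice 6: Δl = 2.5/cos37.4° = 3.147 m; N'_6 = 48·cos37.4° − 6·3.147 = 19.3; c'Δl = 27.38; W sinα = 29.2
Σc'Δl = 144.3 kN/m; ΣN' = 530.9 kN/m; ΣW sinα = 181.6 kN/m
Resisting = 144.3 + 530.9·tan31.3° = 144.3 + 322.8 = 467.1 kN/m
FS = 467.1 / 181.6 = 2.572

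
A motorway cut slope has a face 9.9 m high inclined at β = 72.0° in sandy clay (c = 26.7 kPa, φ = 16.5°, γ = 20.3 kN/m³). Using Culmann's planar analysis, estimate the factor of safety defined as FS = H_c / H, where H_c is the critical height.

H_c = (4c/γ) · sinβ cosφ / [1 − cos(β − φ)]
    = (4·26.7/20.3) · sin72.0°·cos16.5° / [1 − cos55.5°]
    = 5.261 · 0.9119 / 0.4336 = 11.06 m
FS = H_c / H = 11.06 / 9.9 = 1.118

FS = 1.12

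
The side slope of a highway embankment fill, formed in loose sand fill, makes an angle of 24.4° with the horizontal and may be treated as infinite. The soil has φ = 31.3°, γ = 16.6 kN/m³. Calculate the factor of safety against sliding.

FS = 1.34

For a dry cohesionless infinite slope the factor of safety is FS = tanφ / tanβ.
FS = tan31.3° / tan24.4° = 0.6080 / 0.4536 = 1.340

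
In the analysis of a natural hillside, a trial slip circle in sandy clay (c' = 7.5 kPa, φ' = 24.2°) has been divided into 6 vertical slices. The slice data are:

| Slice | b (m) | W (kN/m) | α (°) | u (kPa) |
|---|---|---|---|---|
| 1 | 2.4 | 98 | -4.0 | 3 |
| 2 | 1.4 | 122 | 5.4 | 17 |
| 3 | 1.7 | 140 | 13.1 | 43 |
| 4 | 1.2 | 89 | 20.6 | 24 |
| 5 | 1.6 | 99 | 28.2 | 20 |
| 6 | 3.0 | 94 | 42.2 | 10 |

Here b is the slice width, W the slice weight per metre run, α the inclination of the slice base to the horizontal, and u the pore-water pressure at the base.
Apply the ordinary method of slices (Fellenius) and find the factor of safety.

FS = 1.50

Ordinary method of slices: FS = Σ[c'·Δl_i + (W_i cosα_i − u_i·Δl_i)·tanφ'] / Σ W_i sinα_i, with Δl_i = b_i / cosα_i.
Slice 1: Δl = 2.4/cos(-4.0°) = 2.406 m; N'_1 = 98·cos(-4.0°) − 3·2.406 = 90.5; c'Δl = 18.04; W sinα = -6.8
Slice 2: Δl = 1.4/cos5.4° = 1.406 m; N'_2 = 122·cos5.4° − 17·1.406 = 97.6; c'Δl = 10.55; W sinα = 11.5
Slice 3: Δl = 1.7/cos13.1° = 1.745 m; N'_3 = 140·cos13.1° − 43·1.745 = 61.3; c'Δl = 13.09; W sinα = 31.7
Slice 4: Δl = 1.2/cos20.6° = 1.282 m; N'_4 = 89·cos20.6° − 24·1.282 = 52.5; c'Δl = 9.61; W sinα = 31.3
Slice 5: Δl = 1.6/cos28.2° = 1.815 m; N'_5 = 99·cos28.2° − 20·1.815 = 50.9; c'Δl = 13.62; W sinα = 46.8
Slice 6: Δl = 3.0/cos42.2° = 4.050 m; N'_6 = 94·cos42.2° − 10·4.050 = 29.1; c'Δl = 30.37; W sinα = 63.1
Σc'Δl = 95.3 kN/m; ΣN' = 382.0 kN/m; ΣW sinα = 177.6 kN/m
Resisting = 95.3 + 382.0·tan24.2° = 95.3 + 171.7 = 267.0 kN/m
FS = 267.0 / 177.6 = 1.503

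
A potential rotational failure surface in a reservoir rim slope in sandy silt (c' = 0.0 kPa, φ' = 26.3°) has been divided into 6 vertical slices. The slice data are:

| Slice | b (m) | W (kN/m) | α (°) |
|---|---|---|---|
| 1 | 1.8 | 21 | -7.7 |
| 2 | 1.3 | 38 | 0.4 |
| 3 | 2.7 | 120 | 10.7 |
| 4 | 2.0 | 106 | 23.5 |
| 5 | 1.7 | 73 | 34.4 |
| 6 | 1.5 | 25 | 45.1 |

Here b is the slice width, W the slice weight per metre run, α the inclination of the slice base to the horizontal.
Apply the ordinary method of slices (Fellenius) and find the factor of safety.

Ordinary method of slices: FS = Σ[c'·Δl_i + (W_i cosα_i)·tanφ'] / Σ W_i sinα_i, with Δl_i = b_i / cosα_i.
Slice 1: Δl = 1.8/cos(-7.7°) = 1.816 m; N'_1 = 21·cos(-7.7°) = 20.8; c'Δl = 0.00; W sinα = -2.8
Slice 2: Δl = 1.3/cos0.4° = 1.300 m; N'_2 = 38·cos0.4° = 38.0; c'Δl = 0.00; W sinα = 0.3
Slice 3: Δl = 2.7/cos10.7° = 2.748 m; N'_3 = 120·cos10.7° = 117.9; c'Δl = 0.00; W sinα = 22.3
Slice 4: Δl = 2.0/cos23.5° = 2.181 m; N'_4 = 106·cos23.5° = 97.2; c'Δl = 0.00; W sinα = 42.3
Slice 5: Δl = 1.7/cos34.4° = 2.060 m; N'_5 = 73·cos34.4° = 60.2; c'Δl = 0.00; W sinα = 41.2
Slice 6: Δl = 1.5/cos45.1° = 2.125 m; N'_6 = 25·cos45.1° = 17.6; c'Δl = 0.00; W sinα = 17.7
Σc'Δl = 0.0 kN/m; ΣN' = 351.8 kN/m; ΣW sinα = 121.0 kN/m
Resisting = 0.0 + 351.8·tan26.3° = 0.0 + 173.9 = 173.9 kN/m
FS = 173.9 / 121.0 = 1.438

FS = 1.44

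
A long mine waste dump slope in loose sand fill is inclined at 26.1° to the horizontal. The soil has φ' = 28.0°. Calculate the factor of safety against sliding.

For a dry cohesionless infinite slope the factor of safety is FS = tanφ' / tanβ.
FS = tan28.0° / tan26.1° = 0.5317 / 0.4899 = 1.085

FS = 1.09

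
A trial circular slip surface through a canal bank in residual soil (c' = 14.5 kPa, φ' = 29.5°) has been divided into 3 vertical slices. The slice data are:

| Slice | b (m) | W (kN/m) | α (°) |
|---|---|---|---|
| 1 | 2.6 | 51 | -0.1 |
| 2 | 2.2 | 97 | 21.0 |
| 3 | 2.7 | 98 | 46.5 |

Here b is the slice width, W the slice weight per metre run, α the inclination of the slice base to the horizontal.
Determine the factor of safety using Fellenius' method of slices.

FS = 2.34

Ordinary method of slices: FS = Σ[c'·Δl_i + (W_i cosα_i)·tanφ'] / Σ W_i sinα_i, with Δl_i = b_i / cosα_i.
Slice 1: Δl = 2.6/cos(-0.1°) = 2.600 m; N'_1 = 51·cos(-0.1°) = 51.0; c'Δl = 37.70; W sinα = -0.1
Slice 2: Δl = 2.2/cos21.0° = 2.357 m; N'_2 = 97·cos21.0° = 90.6; c'Δl = 34.17; W sinα = 34.8
Slice 3: Δl = 2.7/cos46.5° = 3.922 m; N'_3 = 98·cos46.5° = 67.5; c'Δl = 56.87; W sinα = 71.1
Σc'Δl = 128.7 kN/m; ΣN' = 209.0 kN/m; ΣW sinα = 105.8 kN/m
Resisting = 128.7 + 209.0·tan29.5° = 128.7 + 118.3 = 247.0 kN/m
FS = 247.0 / 105.8 = 2.335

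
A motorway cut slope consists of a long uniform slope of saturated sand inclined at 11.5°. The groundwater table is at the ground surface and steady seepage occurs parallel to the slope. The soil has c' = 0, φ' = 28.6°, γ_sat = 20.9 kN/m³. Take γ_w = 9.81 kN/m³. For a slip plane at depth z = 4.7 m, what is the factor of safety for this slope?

With seepage parallel to the slope and the water table at the surface, the effective normal stress on the slip plane uses the buoyant unit weight γ' = γ_sat − γ_w while the driving shear stress uses γ_sat:
FS = [c' + γ' z cos²β tanφ'] / [γ_sat z sinβ cosβ]
(For c' = 0 this reduces to FS = (γ'/γ_sat)·tanφ'/tanβ.)
γ' = 20.9 − 9.81 = 11.09 kN/m³
Numerator = 0.0 + 11.09·4.7·cos²11.5°·tan28.6° = 0.0 + 11.09·4.7·0.9603·0.5452 = 27.289 kPa
Denominator = 20.9·4.7·sin11.5°·cos11.5° = 20.9·4.7·0.1994·0.9799 = 19.191 kPa
FS = 27.289 / 19.191 = 1.422

FS = 1.42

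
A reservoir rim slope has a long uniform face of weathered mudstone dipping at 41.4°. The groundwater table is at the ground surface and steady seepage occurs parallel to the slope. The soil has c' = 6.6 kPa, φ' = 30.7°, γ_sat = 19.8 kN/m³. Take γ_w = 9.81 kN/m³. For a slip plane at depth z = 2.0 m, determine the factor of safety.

FS = 0.68

With seepage parallel to the slope and the water table at the surface, the effective normal stress on the slip plane uses the buoyant unit weight γ' = γ_sat − γ_w while the driving shear stress uses γ_sat:
FS = [c' + γ' z cos²β tanφ'] / [γ_sat z sinβ cosβ]
γ' = 19.8 − 9.81 = 9.99 kN/m³
Numerator = 6.6 + 9.99·2.0·cos²41.4°·tan30.7° = 6.6 + 9.99·2.0·0.5627·0.5938 = 13.275 kPa
Denominator = 19.8·2.0·sin41.4°·cos41.4° = 19.8·2.0·0.6613·0.7501 = 19.644 kPa
FS = 13.275 / 19.644 = 0.676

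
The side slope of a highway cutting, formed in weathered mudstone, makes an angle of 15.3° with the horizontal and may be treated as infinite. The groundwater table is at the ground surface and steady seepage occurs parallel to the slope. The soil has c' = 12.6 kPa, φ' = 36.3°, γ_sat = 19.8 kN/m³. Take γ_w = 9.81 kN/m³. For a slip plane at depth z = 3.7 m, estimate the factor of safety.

With seepage parallel to the slope and the water table at the surface, the effective normal stress on the slip plane uses the buoyant unit weight γ' = γ_sat − γ_w while the driving shear stress uses γ_sat:
FS = [c' + γ' z cos²β tanφ'] / [γ_sat z sinβ cosβ]
γ' = 19.8 − 9.81 = 9.99 kN/m³
Numerator = 12.6 + 9.99·3.7·cos²15.3°·tan36.3° = 12.6 + 9.99·3.7·0.9304·0.7346 = 37.861 kPa
Denominator = 19.8·3.7·sin15.3°·cos15.3° = 19.8·3.7·0.2639·0.9646 = 18.646 kPa
FS = 37.861 / 18.646 = 2.031

FS = 2.03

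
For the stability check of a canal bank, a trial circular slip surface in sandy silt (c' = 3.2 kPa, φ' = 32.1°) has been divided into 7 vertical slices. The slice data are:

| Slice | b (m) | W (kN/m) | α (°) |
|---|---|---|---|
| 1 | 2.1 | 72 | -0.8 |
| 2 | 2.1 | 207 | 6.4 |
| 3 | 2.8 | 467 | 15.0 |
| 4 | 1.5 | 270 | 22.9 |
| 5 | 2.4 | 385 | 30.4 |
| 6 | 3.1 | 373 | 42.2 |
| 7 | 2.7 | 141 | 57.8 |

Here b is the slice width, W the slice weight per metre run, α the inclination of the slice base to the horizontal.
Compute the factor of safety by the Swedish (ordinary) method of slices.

FS = 1.36

Ordinary method of slices: FS = Σ[c'·Δl_i + (W_i cosα_i)·tanφ'] / Σ W_i sinα_i, with Δl_i = b_i / cosα_i.
Slice 1: Δl = 2.1/cos(-0.8°) = 2.100 m; N'_1 = 72·cos(-0.8°) = 72.0; c'Δl = 6.72; W sinα = -1.0
Slice 2: Δl = 2.1/cos6.4° = 2.113 m; N'_2 = 207·cos6.4° = 205.7; c'Δl = 6.76; W sinα = 23.1
Slice 3: Δl = 2.8/cos15.0° = 2.899 m; N'_3 = 467·cos15.0° = 451.1; c'Δl = 9.28; W sinα = 120.9
Slice 4: Δl = 1.5/cos22.9° = 1.628 m; N'_4 = 270·cos22.9° = 248.7; c'Δl = 5.21; W sinα = 105.1
Slice 5: Δl = 2.4/cos30.4° = 2.783 m; N'_5 = 385·cos30.4° = 332.1; c'Δl = 8.90; W sinα = 194.8
Slice 6: Δl = 3.1/cos42.2° = 4.185 m; N'_6 = 373·cos42.2° = 276.3; c'Δl = 13.39; W sinα = 250.6
Slice 7: Δl = 2.7/cos57.8° = 5.067 m; N'_7 = 141·cos57.8° = 75.1; c'Δl = 16.21; W sinα = 119.3
Σc'Δl = 66.5 kN/m; ΣN' = 1661.0 kN/m; ΣW sinα = 812.7 kN/m
Resisting = 66.5 + 1661.0·tan32.1° = 66.5 + 1042.0 = 1108.4 kN/m
FS = 1108.4 / 812.7 = 1.364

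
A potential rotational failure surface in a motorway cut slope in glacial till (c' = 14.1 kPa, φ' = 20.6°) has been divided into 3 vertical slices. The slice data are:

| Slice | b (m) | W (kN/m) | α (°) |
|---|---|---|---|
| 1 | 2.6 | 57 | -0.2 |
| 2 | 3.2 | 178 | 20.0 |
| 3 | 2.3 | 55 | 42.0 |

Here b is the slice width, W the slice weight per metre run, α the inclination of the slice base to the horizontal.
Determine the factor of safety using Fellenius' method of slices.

Ordinary method of slices: FS = Σ[c'·Δl_i + (W_i cosα_i)·tanφ'] / Σ W_i sinα_i, with Δl_i = b_i / cosα_i.
Slice 1: Δl = 2.6/cos(-0.2°) = 2.600 m; N'_1 = 57·cos(-0.2°) = 57.0; c'Δl = 36.66; W sinα = -0.2
Slice 2: Δl = 3.2/cos20.0° = 3.405 m; N'_2 = 178·cos20.0° = 167.3; c'Δl = 48.02; W sinα = 60.9
Slice 3: Δl = 2.3/cos42.0° = 3.095 m; N'_3 = 55·cos42.0° = 40.9; c'Δl = 43.64; W sinα = 36.8
Σc'Δl = 128.3 kN/m; ΣN' = 265.1 kN/m; ΣW sinα = 97.5 kN/m
Resisting = 128.3 + 265.1·tan20.6° = 128.3 + 99.7 = 228.0 kN/m
FS = 228.0 / 97.5 = 2.339

FS = 2.34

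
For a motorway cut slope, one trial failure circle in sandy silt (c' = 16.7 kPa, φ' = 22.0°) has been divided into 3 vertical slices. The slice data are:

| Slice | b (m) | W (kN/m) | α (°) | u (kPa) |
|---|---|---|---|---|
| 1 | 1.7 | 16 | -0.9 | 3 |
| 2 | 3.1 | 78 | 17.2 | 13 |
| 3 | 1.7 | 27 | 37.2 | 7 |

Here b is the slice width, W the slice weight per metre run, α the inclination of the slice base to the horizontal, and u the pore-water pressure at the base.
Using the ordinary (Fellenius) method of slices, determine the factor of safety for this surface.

Ordinary method of slices: FS = Σ[c'·Δl_i + (W_i cosα_i − u_i·Δl_i)·tanφ'] / Σ W_i sinα_i, with Δl_i = b_i / cosα_i.
Slice 1: Δl = 1.7/cos(-0.9°) = 1.700 m; N'_1 = 16·cos(-0.9°) − 3·1.700 = 10.9; c'Δl = 28.39; W sinα = -0.3
Slice 2: Δl = 3.1/cos17.2° = 3.245 m; N'_2 = 78·cos17.2° − 13·3.245 = 32.3; c'Δl = 54.19; W sinα = 23.1
Slice 3: Δl = 1.7/cos37.2° = 2.134 m; N'_3 = 27·cos37.2° − 7·2.134 = 6.6; c'Δl = 35.64; W sinα = 16.3
Σc'Δl = 118.2 kN/m; ΣN' = 49.8 kN/m; ΣW sinα = 39.1 kN/m
Resisting = 118.2 + 49.8·tan22.0° = 118.2 + 20.1 = 138.3 kN/m
FS = 138.3 / 39.1 = 3.535

FS = 3.53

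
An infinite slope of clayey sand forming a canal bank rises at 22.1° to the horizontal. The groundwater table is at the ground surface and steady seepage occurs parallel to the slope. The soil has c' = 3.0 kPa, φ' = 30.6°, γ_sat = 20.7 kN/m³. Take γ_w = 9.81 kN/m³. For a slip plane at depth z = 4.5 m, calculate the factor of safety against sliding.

FS = 0.86

With seepage parallel to the slope and the water table at the surface, the effective normal stress on the slip plane uses the buoyant unit weight γ' = γ_sat − γ_w while the driving shear stress uses γ_sat:
FS = [c' + γ' z cos²β tanφ'] / [γ_sat z sinβ cosβ]
γ' = 20.7 − 9.81 = 10.89 kN/m³
Numerator = 3.0 + 10.89·4.5·cos²22.1°·tan30.6° = 3.0 + 10.89·4.5·0.8585·0.5914 = 27.879 kPa
Denominator = 20.7·4.5·sin22.1°·cos22.1° = 20.7·4.5·0.3762·0.9265 = 32.470 kPa
FS = 27.879 / 32.470 = 0.859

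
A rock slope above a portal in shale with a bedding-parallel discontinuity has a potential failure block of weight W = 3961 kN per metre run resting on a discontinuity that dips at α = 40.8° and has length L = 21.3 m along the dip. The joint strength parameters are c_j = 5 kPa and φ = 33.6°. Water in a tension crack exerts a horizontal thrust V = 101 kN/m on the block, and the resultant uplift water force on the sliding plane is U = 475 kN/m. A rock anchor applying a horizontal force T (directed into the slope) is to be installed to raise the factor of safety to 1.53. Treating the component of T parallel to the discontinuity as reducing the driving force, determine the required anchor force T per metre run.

Resolving forces along and normal to the sliding plane, with the horizontal anchor force T adding T·sinα to the effective normal force and T·cosα acting up the plane against the driving force:
FS = [c_jL + (W cosα − U − V sinα + T sinα) tanφ] / [W sinα + V cosα − T cosα]
Without the anchor: N' = 2457.5 kN/m, driving T_d = 2664.7 kN/m, resisting R = 5·21.3 + 2457.5·tan33.6° = 1739.2 kN/m, FS = 0.65.
Setting FS = 1.53 and solving for T:
1.53·(2664.7 − T cos40.8°) = 1739.2 + T sin40.8°·tan33.6°
T·(sin40.8°·tan33.6° + 1.53·cos40.8°) = 1.53·2664.7 − 1739.2
T·(0.6534·0.6644 + 1.53·0.7570) = 4076.9 − 1739.2 = 2337.7
T·1.5923 = 2337.7
T = 1468.1 kN/m

T = 1468 kN/m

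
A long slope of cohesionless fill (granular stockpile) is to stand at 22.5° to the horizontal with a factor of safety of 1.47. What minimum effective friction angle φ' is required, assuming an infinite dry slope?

φ' = 31.3°

FS = tanφ'/tanβ ⇒ tanφ' = FS · tanβ = 1.47 · tan22.5° = 0.6089
φ' = arctan(0.6089) = 31.34°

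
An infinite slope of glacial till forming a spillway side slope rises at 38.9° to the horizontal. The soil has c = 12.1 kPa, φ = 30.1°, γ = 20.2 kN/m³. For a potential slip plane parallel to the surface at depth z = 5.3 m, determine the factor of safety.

For an infinite slope with a slip plane parallel to the surface (no pore pressure): FS = [c + γz cos²β tanφ] / [γz sinβ cosβ].
γz = 20.2·5.3 = 107.06 kN/m²
Numerator = 12.1 + 107.06·cos²38.9°·tan30.1° = 12.1 + 107.06·0.6057·0.5797 = 49.688 kPa
Denominator = 107.06·sin38.9°·cos38.9° = 107.06·0.6280·0.7782 = 52.321 kPa
FS = 49.688 / 52.321 = 0.950

FS = 0.95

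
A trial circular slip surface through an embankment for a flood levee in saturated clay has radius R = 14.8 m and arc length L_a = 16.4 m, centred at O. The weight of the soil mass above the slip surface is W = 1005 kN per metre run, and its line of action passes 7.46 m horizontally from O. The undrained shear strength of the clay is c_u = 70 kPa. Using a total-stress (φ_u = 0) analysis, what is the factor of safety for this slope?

Taking moments about the centre O, the resisting moment is provided by the undrained shear strength acting along the arc:
M_R = c_u·L_a·R = 70·16.40·14.8 = 16990.4 kN·m/m
M_D = W·d = 1005·7.46 = 7497.3 kN·m/m
FS = M_R / M_D = 16990.4 / 7497.3 = 2.266

FS = 2.27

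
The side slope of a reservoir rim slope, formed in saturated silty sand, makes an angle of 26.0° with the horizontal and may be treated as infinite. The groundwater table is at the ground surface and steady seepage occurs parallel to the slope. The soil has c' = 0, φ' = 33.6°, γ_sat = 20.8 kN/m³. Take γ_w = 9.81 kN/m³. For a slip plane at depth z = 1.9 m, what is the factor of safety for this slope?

FS = 0.72

With seepage parallel to the slope and the water table at the surface, the effective normal stress on the slip plane uses the buoyant unit weight γ' = γ_sat − γ_w while the driving shear stress uses γ_sat:
FS = [c' + γ' z cos²β tanφ'] / [γ_sat z sinβ cosβ]
(For c' = 0 this reduces to FS = (γ'/γ_sat)·tanφ'/tanβ.)
γ' = 20.8 − 9.81 = 10.99 kN/m³
Numerator = 0.0 + 10.99·1.9·cos²26.0°·tan33.6° = 0.0 + 10.99·1.9·0.8078·0.6644 = 11.207 kPa
Denominator = 20.8·1.9·sin26.0°·cos26.0° = 20.8·1.9·0.4384·0.8988 = 15.571 kPa
FS = 11.207 / 15.571 = 0.720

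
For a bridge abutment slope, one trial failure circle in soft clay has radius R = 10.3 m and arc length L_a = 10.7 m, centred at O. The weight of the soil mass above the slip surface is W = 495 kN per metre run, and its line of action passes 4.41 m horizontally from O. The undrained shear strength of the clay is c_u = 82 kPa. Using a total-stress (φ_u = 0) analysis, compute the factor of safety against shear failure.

Taking moments about the centre O, the resisting moment is provided by the undrained shear strength acting along the arc:
M_R = c_u·L_a·R = 82·10.70·10.3 = 9037.2 kN·m/m
M_D = W·d = 495·4.41 = 2183.0 kN·m/m
FS = M_R / M_D = 9037.2 / 2183.0 = 4.140

FS = 4.14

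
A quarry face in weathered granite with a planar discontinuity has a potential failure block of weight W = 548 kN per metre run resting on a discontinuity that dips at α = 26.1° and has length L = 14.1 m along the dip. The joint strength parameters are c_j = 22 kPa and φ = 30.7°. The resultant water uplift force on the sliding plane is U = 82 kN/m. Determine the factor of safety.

Resolving the block weight along and normal to the plane and applying the Mohr–Coulomb strength on the joint:
N' = W cosα − U = 548·cos26.1° − 82 = 410.1 kN/m
Driving force T = W sinα = 548·sin26.1° = 241.1 kN/m
Resisting force R = c_j·L + N'·tanφ = 22·14.1 + 410.1·tan30.7° = 310.2 + 243.5 = 553.7 kN/m
FS = R / T = 553.7 / 241.1 = 2.297

FS = 2.30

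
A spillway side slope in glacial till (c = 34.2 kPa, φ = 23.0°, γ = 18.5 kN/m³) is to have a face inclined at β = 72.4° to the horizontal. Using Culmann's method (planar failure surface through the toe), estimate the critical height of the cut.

H_c = 18.58 m

Culmann's analysis gives the critical failure plane at α_cr = (β + φ)/2 = (72.4 + 23.0)/2 = 47.7°, and the critical height
H_c = (4c/γ) · sinβ cosφ / [1 − cos(β − φ)]
    = (4·34.2/18.5) · sin72.4°·cos23.0° / [1 − cos(49.4°)]
    = 7.395 · 0.9532·0.9205 / [1 − 0.6508]
    = 7.395 · 0.8774 / 0.3492
    = 18.58 m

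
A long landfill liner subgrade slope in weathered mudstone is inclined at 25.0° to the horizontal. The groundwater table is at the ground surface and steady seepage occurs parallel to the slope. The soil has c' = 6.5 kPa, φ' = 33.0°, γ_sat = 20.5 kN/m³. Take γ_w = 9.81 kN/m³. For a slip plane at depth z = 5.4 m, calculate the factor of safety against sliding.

With seepage parallel to the slope and the water table at the surface, the effective normal stress on the slip plane uses the buoyant unit weight γ' = γ_sat − γ_w while the driving shear stress uses γ_sat:
FS = [c' + γ' z cos²β tanφ'] / [γ_sat z sinβ cosβ]
γ' = 20.5 − 9.81 = 10.69 kN/m³
Numerator = 6.5 + 10.69·5.4·cos²25.0°·tan33.0° = 6.5 + 10.69·5.4·0.8214·0.6494 = 37.292 kPa
Denominator = 20.5·5.4·sin25.0°·cos25.0° = 20.5·5.4·0.4226·0.9063 = 42.401 kPa
FS = 37.292 / 42.401 = 0.880

FS = 0.88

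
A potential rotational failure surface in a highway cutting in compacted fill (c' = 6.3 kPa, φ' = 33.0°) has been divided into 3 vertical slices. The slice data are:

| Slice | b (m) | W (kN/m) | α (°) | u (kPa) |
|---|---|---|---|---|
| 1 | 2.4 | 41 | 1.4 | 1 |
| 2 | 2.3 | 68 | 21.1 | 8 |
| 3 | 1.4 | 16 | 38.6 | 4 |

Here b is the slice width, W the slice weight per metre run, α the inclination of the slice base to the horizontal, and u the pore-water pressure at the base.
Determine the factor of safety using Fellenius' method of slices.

FS = 2.79

Ordinary method of slices: FS = Σ[c'·Δl_i + (W_i cosα_i − u_i·Δl_i)·tanφ'] / Σ W_i sinα_i, with Δl_i = b_i / cosα_i.
Slice 1: Δl = 2.4/cos1.4° = 2.401 m; N'_1 = 41·cos1.4° − 1·2.401 = 38.6; c'Δl = 15.12; W sinα = 1.0
Slice 2: Δl = 2.3/cos21.1° = 2.465 m; N'_2 = 68·cos21.1° − 8·2.465 = 43.7; c'Δl = 15.53; W sinα = 24.5
Slice 3: Δl = 1.4/cos38.6° = 1.791 m; N'_3 = 16·cos38.6° − 4·1.791 = 5.3; c'Δl = 11.29; W sinα = 10.0
Σc'Δl = 41.9 kN/m; ΣN' = 87.6 kN/m; ΣW sinα = 35.5 kN/m
Resisting = 41.9 + 87.6·tan33.0° = 41.9 + 56.9 = 98.9 kN/m
FS = 98.9 / 35.5 = 2.788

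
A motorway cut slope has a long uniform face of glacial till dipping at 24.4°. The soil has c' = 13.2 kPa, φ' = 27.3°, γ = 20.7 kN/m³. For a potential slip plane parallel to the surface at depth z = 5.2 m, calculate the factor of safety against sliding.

For an infinite slope with a slip plane parallel to the surface (no pore pressure): FS = [c' + γz cos²β tanφ'] / [γz sinβ cosβ].
γz = 20.7·5.2 = 107.64 kN/m²
Numerator = 13.2 + 107.64·cos²24.4°·tan27.3° = 13.2 + 107.64·0.8293·0.5161 = 59.276 kPa
Denominator = 107.64·sin24.4°·cos24.4° = 107.64·0.4131·0.9107 = 40.495 kPa
FS = 59.276 / 40.495 = 1.464

FS = 1.46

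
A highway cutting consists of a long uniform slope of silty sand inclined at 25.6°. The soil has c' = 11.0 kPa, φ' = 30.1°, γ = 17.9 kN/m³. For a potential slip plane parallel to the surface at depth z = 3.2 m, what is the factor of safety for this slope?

For an infinite slope with a slip plane parallel to the surface (no pore pressure): FS = [c' + γz cos²β tanφ'] / [γz sinβ cosβ].
γz = 17.9·3.2 = 57.28 kN/m²
Numerator = 11.0 + 57.28·cos²25.6°·tan30.1° = 11.0 + 57.28·0.8133·0.5797 = 38.005 kPa
Denominator = 57.28·sin25.6°·cos25.6° = 57.28·0.4321·0.9018 = 22.320 kPa
FS = 38.005 / 22.320 = 1.703

FS = 1.70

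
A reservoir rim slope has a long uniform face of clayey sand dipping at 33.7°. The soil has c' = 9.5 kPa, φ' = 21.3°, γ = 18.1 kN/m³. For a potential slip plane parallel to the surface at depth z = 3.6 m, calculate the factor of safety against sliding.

FS = 0.90

For an infinite slope with a slip plane parallel to the surface (no pore pressure): FS = [c' + γz cos²β tanφ'] / [γz sinβ cosβ].
γz = 18.1·3.6 = 65.16 kN/m²
Numerator = 9.5 + 65.16·cos²33.7°·tan21.3° = 9.5 + 65.16·0.6921·0.3899 = 27.084 kPa
Denominator = 65.16·sin33.7°·cos33.7° = 65.16·0.5548·0.8320 = 30.078 kPa
FS = 27.084 / 30.078 = 0.900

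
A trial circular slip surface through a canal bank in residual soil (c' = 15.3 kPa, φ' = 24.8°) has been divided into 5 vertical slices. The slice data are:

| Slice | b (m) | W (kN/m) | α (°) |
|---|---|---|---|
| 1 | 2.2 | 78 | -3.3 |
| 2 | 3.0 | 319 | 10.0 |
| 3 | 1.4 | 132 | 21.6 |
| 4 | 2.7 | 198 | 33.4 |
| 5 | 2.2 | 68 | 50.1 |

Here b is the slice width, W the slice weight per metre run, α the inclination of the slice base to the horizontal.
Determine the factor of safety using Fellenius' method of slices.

FS = 2.07

Ordinary method of slices: FS = Σ[c'·Δl_i + (W_i cosα_i)·tanφ'] / Σ W_i sinα_i, with Δl_i = b_i / cosα_i.
Slice 1: Δl = 2.2/cos(-3.3°) = 2.204 m; N'_1 = 78·cos(-3.3°) = 77.9; c'Δl = 33.72; W sinα = -4.5
Slice 2: Δl = 3.0/cos10.0° = 3.046 m; N'_2 = 319·cos10.0° = 314.2; c'Δl = 46.61; W sinα = 55.4
Slice 3: Δl = 1.4/cos21.6° = 1.506 m; N'_3 = 132·cos21.6° = 122.7; c'Δl = 23.04; W sinα = 48.6
Slice 4: Δl = 2.7/cos33.4° = 3.234 m; N'_4 = 198·cos33.4° = 165.3; c'Δl = 49.48; W sinα = 109.0
Slice 5: Δl = 2.2/cos50.1° = 3.430 m; N'_5 = 68·cos50.1° = 43.6; c'Δl = 52.47; W sinα = 52.2
Σc'Δl = 205.3 kN/m; ΣN' = 723.7 kN/m; ΣW sinα = 260.7 kN/m
Resisting = 205.3 + 723.7·tan24.8° = 205.3 + 334.4 = 539.7 kN/m
FS = 539.7 / 260.7 = 2.071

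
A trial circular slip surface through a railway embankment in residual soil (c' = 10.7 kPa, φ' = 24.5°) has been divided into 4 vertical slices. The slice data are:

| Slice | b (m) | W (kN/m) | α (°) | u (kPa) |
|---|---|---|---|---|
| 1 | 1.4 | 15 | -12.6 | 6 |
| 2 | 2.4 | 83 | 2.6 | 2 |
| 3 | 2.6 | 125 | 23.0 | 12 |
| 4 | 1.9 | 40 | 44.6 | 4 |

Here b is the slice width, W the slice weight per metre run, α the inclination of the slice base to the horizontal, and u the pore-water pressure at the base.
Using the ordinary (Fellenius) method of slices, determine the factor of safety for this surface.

Ordinary method of slices: FS = Σ[c'·Δl_i + (W_i cosα_i − u_i·Δl_i)·tanφ'] / Σ W_i sinα_i, with Δl_i = b_i / cosα_i.
Slice 1: Δl = 1.4/cos(-12.6°) = 1.435 m; N'_1 = 15·cos(-12.6°) − 6·1.435 = 6.0; c'Δl = 15.35; W sinα = -3.3
Slice 2: Δl = 2.4/cos2.6° = 2.402 m; N'_2 = 83·cos2.6° − 2·2.402 = 78.1; c'Δl = 25.71; W sinα = 3.8
Slice 3: Δl = 2.6/cos23.0° = 2.825 m; N'_3 = 125·cos23.0° − 12·2.825 = 81.2; c'Δl = 30.22; W sinα = 48.8
Slice 4: Δl = 1.9/cos44.6° = 2.668 m; N'_4 = 40·cos44.6° − 4·2.668 = 17.8; c'Δl = 28.55; W sinα = 28.1
Σc'Δl = 99.8 kN/m; ΣN' = 183.1 kN/m; ΣW sinα = 77.4 kN/m
Resisting = 99.8 + 183.1·tan24.5° = 99.8 + 83.5 = 183.3 kN/m
FS = 183.3 / 77.4 = 2.367

FS = 2.37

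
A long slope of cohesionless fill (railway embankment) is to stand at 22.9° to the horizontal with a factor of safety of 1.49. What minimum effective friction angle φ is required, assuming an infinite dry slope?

φ = 32.2°

FS = tanφ/tanβ ⇒ tanφ = FS · tanβ = 1.49 · tan22.9° = 0.6294
φ = arctan(0.6294) = 32.19°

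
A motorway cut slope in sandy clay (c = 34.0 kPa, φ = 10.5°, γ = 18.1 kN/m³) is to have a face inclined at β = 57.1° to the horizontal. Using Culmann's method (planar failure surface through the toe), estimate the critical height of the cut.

Culmann's analysis gives the critical failure plane at α_cr = (β + φ)/2 = (57.1 + 10.5)/2 = 33.8°, and the critical height
H_c = (4c/γ) · sinβ cosφ / [1 − cos(β − φ)]
    = (4·34.0/18.1) · sin57.1°·cos10.5° / [1 − cos(46.6°)]
    = 7.514 · 0.8396·0.9833 / [1 − 0.6871]
    = 7.514 · 0.8256 / 0.3129
    = 19.82 m

H_c = 19.82 m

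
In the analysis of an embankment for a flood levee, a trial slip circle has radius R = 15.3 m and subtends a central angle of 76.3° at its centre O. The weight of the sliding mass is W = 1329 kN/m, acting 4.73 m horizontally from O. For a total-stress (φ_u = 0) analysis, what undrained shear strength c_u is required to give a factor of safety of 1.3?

FS = c_u·L_a·R / (W·d), so c_u = FS·W·d / (L_a·R).
Arc length L_a = R·θ = 15.3·(76.3°·π/180) = 15.3·1.3317 = 20.37 m
c_u = 1.3·1329·4.73 / (20.37·15.3) = 8172.0 / 311.73 = 26.21 kPa

c_u = 26.2 kPa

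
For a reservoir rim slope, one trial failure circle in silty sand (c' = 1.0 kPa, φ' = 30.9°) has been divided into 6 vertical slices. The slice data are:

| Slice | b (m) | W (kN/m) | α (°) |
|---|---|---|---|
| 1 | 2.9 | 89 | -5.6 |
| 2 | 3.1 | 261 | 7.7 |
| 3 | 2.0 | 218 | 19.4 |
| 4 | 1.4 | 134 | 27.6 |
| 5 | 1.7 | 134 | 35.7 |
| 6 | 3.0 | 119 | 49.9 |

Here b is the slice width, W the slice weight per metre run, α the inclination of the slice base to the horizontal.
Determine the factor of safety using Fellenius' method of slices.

FS = 1.60

Ordinary method of slices: FS = Σ[c'·Δl_i + (W_i cosα_i)·tanφ'] / Σ W_i sinα_i, with Δl_i = b_i / cosα_i.
Slice 1: Δl = 2.9/cos(-5.6°) = 2.914 m; N'_1 = 89·cos(-5.6°) = 88.6; c'Δl = 2.91; W sinα = -8.7
Slice 2: Δl = 3.1/cos7.7° = 3.128 m; N'_2 = 261·cos7.7° = 258.6; c'Δl = 3.13; W sinα = 35.0
Slice 3: Δl = 2.0/cos19.4° = 2.120 m; N'_3 = 218·cos19.4° = 205.6; c'Δl = 2.12; W sinα = 72.4
Slice 4: Δl = 1.4/cos27.6° = 1.580 m; N'_4 = 134·cos27.6° = 118.8; c'Δl = 1.58; W sinα = 62.1
Slice 5: Δl = 1.7/cos35.7° = 2.093 m; N'_5 = 134·cos35.7° = 108.8; c'Δl = 2.09; W sinα = 78.2
Slice 6: Δl = 3.0/cos49.9° = 4.657 m; N'_6 = 119·cos49.9° = 76.7; c'Δl = 4.66; W sinα = 91.0
Σc'Δl = 16.5 kN/m; ΣN' = 857.1 kN/m; ΣW sinα = 330.0 kN/m
Resisting = 16.5 + 857.1·tan30.9° = 16.5 + 512.9 = 529.4 kN/m
FS = 529.4 / 330.0 = 1.604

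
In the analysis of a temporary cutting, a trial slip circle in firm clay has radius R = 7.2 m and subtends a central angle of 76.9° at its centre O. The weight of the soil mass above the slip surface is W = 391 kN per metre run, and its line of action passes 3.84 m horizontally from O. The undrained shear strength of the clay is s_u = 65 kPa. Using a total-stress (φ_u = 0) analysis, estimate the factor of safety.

FS = 3.01

Taking moments about the centre O, the resisting moment is provided by the undrained shear strength acting along the arc:
Arc length L_a = R·θ = 7.2·(76.9°·π/180) = 7.2·1.3422 = 9.66 m
M_R = s_u·L_a·R = 65·9.66·7.2 = 4522.5 kN·m/m
M_D = W·d = 391·3.84 = 1501.4 kN·m/m
FS = M_R / M_D = 4522.5 / 1501.4 = 3.012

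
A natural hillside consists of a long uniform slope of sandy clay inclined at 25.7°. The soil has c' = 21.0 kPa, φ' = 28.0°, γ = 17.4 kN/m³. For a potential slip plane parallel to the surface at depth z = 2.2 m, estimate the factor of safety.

For an infinite slope with a slip plane parallel to the surface (no pore pressure): FS = [c' + γz cos²β tanφ'] / [γz sinβ cosβ].
γz = 17.4·2.2 = 38.28 kN/m²
Numerator = 21.0 + 38.28·cos²25.7°·tan28.0° = 21.0 + 38.28·0.8119·0.5317 = 37.526 kPa
Denominator = 38.28·sin25.7°·cos25.7° = 38.28·0.4337·0.9011 = 14.958 kPa
FS = 37.526 / 14.958 = 2.509

FS = 2.51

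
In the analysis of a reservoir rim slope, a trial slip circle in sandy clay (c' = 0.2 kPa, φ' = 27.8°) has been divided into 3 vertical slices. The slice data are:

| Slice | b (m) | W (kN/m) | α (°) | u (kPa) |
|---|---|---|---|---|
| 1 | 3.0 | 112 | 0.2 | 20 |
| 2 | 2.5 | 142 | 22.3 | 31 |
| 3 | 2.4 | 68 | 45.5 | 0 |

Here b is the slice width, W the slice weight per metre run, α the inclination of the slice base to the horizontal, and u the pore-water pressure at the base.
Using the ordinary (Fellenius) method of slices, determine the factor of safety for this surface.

Ordinary method of slices: FS = Σ[c'·Δl_i + (W_i cosα_i − u_i·Δl_i)·tanφ'] / Σ W_i sinα_i, with Δl_i = b_i / cosα_i.
Slice 1: Δl = 3.0/cos0.2° = 3.000 m; N'_1 = 112·cos0.2° − 20·3.000 = 52.0; c'Δl = 0.60; W sinα = 0.4
Slice 2: Δl = 2.5/cos22.3° = 2.702 m; N'_2 = 142·cos22.3° − 31·2.702 = 47.6; c'Δl = 0.54; W sinα = 53.9
Slice 3: Δl = 2.4/cos45.5° = 3.424 m; N'_3 = 68·cos45.5° − 0·3.424 = 47.7; c'Δl = 0.68; W sinα = 48.5
Σc'Δl = 1.8 kN/m; ΣN' = 147.3 kN/m; ΣW sinα = 102.8 kN/m
Resisting = 1.8 + 147.3·tan27.8° = 1.8 + 77.6 = 79.5 kN/m
FS = 79.5 / 102.8 = 0.773

FS = 0.77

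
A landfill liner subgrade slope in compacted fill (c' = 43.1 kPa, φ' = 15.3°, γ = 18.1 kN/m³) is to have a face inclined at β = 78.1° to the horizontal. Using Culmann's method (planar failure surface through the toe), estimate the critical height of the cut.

Culmann's analysis gives the critical failure plane at α_cr = (β + φ')/2 = (78.1 + 15.3)/2 = 46.7°, and the critical height
H_c = (4c'/γ) · sinβ cosφ' / [1 − cos(β − φ')]
    = (4·43.1/18.1) · sin78.1°·cos15.3° / [1 − cos(62.8°)]
    = 9.525 · 0.9785·0.9646 / [1 − 0.4571]
    = 9.525 · 0.9438 / 0.5429
    = 16.56 m

H_c = 16.56 m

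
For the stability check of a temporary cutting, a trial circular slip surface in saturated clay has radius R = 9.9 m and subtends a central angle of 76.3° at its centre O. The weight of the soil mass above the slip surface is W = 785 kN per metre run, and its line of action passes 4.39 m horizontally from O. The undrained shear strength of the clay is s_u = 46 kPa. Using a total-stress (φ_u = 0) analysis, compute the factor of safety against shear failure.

FS = 1.74

Taking moments about the centre O, the resisting moment is provided by the undrained shear strength acting along the arc:
Arc length L_a = R·θ = 9.9·(76.3°·π/180) = 9.9·1.3317 = 13.18 m
M_R = s_u·L_a·R = 46·13.18·9.9 = 6003.9 kN·m/m
M_D = W·d = 785·4.39 = 3446.1 kN·m/m
FS = M_R / M_D = 6003.9 / 3446.1 = 1.742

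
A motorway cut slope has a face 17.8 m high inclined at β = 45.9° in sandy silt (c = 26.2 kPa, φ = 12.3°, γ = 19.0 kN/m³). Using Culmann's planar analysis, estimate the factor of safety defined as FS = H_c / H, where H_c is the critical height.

FS = 1.30

H_c = (4c/γ) · sinβ cosφ / [1 − cos(β − φ)]
    = (4·26.2/19.0) · sin45.9°·cos12.3° / [1 − cos33.6°]
    = 5.516 · 0.7016 / 0.1671 = 23.16 m
FS = H_c / H = 23.16 / 17.8 = 1.301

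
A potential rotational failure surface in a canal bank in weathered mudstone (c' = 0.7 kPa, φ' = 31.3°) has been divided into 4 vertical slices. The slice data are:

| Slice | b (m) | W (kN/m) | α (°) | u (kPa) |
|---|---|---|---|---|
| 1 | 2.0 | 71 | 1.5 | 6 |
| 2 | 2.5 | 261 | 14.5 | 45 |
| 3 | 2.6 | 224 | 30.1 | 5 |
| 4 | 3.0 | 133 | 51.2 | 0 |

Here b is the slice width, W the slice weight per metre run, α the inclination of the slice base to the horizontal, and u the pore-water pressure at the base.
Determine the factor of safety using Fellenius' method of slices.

Ordinary method of slices: FS = Σ[c'·Δl_i + (W_i cosα_i − u_i·Δl_i)·tanφ'] / Σ W_i sinα_i, with Δl_i = b_i / cosα_i.
Slice 1: Δl = 2.0/cos1.5° = 2.001 m; N'_1 = 71·cos1.5° − 6·2.001 = 59.0; c'Δl = 1.40; W sinα = 1.9
Slice 2: Δl = 2.5/cos14.5° = 2.582 m; N'_2 = 261·cos14.5° − 45·2.582 = 136.5; c'Δl = 1.81; W sinα = 65.3
Slice 3: Δl = 2.6/cos30.1° = 3.005 m; N'_3 = 224·cos30.1° − 5·3.005 = 178.8; c'Δl = 2.10; W sinα = 112.3
Slice 4: Δl = 3.0/cos51.2° = 4.788 m; N'_4 = 133·cos51.2° − 0·4.788 = 83.3; c'Δl = 3.35; W sinα = 103.7
Σc'Δl = 8.7 kN/m; ΣN' = 457.6 kN/m; ΣW sinα = 283.2 kN/m
Resisting = 8.7 + 457.6·tan31.3° = 8.7 + 278.2 = 286.9 kN/m
FS = 286.9 / 283.2 = 1.013

FS = 1.01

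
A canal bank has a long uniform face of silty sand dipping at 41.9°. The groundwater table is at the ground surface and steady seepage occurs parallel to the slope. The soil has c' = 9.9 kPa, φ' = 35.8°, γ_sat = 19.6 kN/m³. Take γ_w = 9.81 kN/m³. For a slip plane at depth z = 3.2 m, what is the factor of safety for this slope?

FS = 0.72

With seepage parallel to the slope and the water table at the surface, the effective normal stress on the slip plane uses the buoyant unit weight γ' = γ_sat − γ_w while the driving shear stress uses γ_sat:
FS = [c' + γ' z cos²β tanφ'] / [γ_sat z sinβ cosβ]
γ' = 19.6 − 9.81 = 9.79 kN/m³
Numerator = 9.9 + 9.79·3.2·cos²41.9°·tan35.8° = 9.9 + 9.79·3.2·0.5540·0.7212 = 22.417 kPa
Denominator = 19.6·3.2·sin41.9°·cos41.9° = 19.6·3.2·0.6678·0.7443 = 31.177 kPa
FS = 22.417 / 31.177 = 0.719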